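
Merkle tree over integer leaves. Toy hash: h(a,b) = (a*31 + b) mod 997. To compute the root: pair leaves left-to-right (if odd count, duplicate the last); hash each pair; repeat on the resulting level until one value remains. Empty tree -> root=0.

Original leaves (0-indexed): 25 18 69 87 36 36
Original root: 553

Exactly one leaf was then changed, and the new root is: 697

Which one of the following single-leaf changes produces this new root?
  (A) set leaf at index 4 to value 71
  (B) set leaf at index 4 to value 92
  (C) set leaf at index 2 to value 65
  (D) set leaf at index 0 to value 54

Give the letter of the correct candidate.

Original leaves: [25, 18, 69, 87, 36, 36]
Target new root: 697
Try each candidate change and compute the resulting root:
Candidate A: set leaf[4] = 71 -> leaves = [25, 18, 69, 87, 71, 36]
  L0: [25, 18, 69, 87, 71, 36]
  L1: h(25,18)=(25*31+18)%997=793 h(69,87)=(69*31+87)%997=232 h(71,36)=(71*31+36)%997=243 -> [793, 232, 243]
  L2: h(793,232)=(793*31+232)%997=887 h(243,243)=(243*31+243)%997=797 -> [887, 797]
  L3: h(887,797)=(887*31+797)%997=378 -> [378]
  root = 378 != target 697
Candidate B: set leaf[4] = 92 -> leaves = [25, 18, 69, 87, 92, 36]
  L0: [25, 18, 69, 87, 92, 36]
  L1: h(25,18)=(25*31+18)%997=793 h(69,87)=(69*31+87)%997=232 h(92,36)=(92*31+36)%997=894 -> [793, 232, 894]
  L2: h(793,232)=(793*31+232)%997=887 h(894,894)=(894*31+894)%997=692 -> [887, 692]
  L3: h(887,692)=(887*31+692)%997=273 -> [273]
  root = 273 != target 697
Candidate C: set leaf[2] = 65 -> leaves = [25, 18, 65, 87, 36, 36]
  L0: [25, 18, 65, 87, 36, 36]
  L1: h(25,18)=(25*31+18)%997=793 h(65,87)=(65*31+87)%997=108 h(36,36)=(36*31+36)%997=155 -> [793, 108, 155]
  L2: h(793,108)=(793*31+108)%997=763 h(155,155)=(155*31+155)%997=972 -> [763, 972]
  L3: h(763,972)=(763*31+972)%997=697 -> [697]
  root = 697 == target 697  ** MATCH **
Candidate D: set leaf[0] = 54 -> leaves = [54, 18, 69, 87, 36, 36]
  L0: [54, 18, 69, 87, 36, 36]
  L1: h(54,18)=(54*31+18)%997=695 h(69,87)=(69*31+87)%997=232 h(36,36)=(36*31+36)%997=155 -> [695, 232, 155]
  L2: h(695,232)=(695*31+232)%997=840 h(155,155)=(155*31+155)%997=972 -> [840, 972]
  L3: h(840,972)=(840*31+972)%997=93 -> [93]
  root = 93 != target 697
Candidate C produces the target root.

Answer: C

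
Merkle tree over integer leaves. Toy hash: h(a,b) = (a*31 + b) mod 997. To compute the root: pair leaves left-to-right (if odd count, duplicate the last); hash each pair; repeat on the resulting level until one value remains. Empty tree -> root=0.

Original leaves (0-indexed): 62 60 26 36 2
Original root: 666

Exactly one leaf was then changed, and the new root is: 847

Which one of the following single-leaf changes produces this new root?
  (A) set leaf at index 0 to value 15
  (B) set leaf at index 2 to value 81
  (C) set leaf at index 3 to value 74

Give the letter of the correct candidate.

Answer: C

Derivation:
Original leaves: [62, 60, 26, 36, 2]
Target new root: 847
Try each candidate change and compute the resulting root:
Candidate A: set leaf[0] = 15 -> leaves = [15, 60, 26, 36, 2]
  L0: [15, 60, 26, 36, 2]
  L1: h(15,60)=(15*31+60)%997=525 h(26,36)=(26*31+36)%997=842 h(2,2)=(2*31+2)%997=64 -> [525, 842, 64]
  L2: h(525,842)=(525*31+842)%997=168 h(64,64)=(64*31+64)%997=54 -> [168, 54]
  L3: h(168,54)=(168*31+54)%997=277 -> [277]
  root = 277 != target 847
Candidate B: set leaf[2] = 81 -> leaves = [62, 60, 81, 36, 2]
  L0: [62, 60, 81, 36, 2]
  L1: h(62,60)=(62*31+60)%997=985 h(81,36)=(81*31+36)%997=553 h(2,2)=(2*31+2)%997=64 -> [985, 553, 64]
  L2: h(985,553)=(985*31+553)%997=181 h(64,64)=(64*31+64)%997=54 -> [181, 54]
  L3: h(181,54)=(181*31+54)%997=680 -> [680]
  root = 680 != target 847
Candidate C: set leaf[3] = 74 -> leaves = [62, 60, 26, 74, 2]
  L0: [62, 60, 26, 74, 2]
  L1: h(62,60)=(62*31+60)%997=985 h(26,74)=(26*31+74)%997=880 h(2,2)=(2*31+2)%997=64 -> [985, 880, 64]
  L2: h(985,880)=(985*31+880)%997=508 h(64,64)=(64*31+64)%997=54 -> [508, 54]
  L3: h(508,54)=(508*31+54)%997=847 -> [847]
  root = 847 == target 847  ** MATCH **
Candidate C produces the target root.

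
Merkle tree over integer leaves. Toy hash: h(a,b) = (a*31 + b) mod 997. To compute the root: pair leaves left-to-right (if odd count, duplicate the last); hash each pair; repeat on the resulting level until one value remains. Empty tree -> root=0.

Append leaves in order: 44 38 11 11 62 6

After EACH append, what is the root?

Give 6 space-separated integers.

Answer: 44 405 943 943 0 202

Derivation:
After append 44 (leaves=[44]):
  L0: [44]
  root=44
After append 38 (leaves=[44, 38]):
  L0: [44, 38]
  L1: h(44,38)=(44*31+38)%997=405 -> [405]
  root=405
After append 11 (leaves=[44, 38, 11]):
  L0: [44, 38, 11]
  L1: h(44,38)=(44*31+38)%997=405 h(11,11)=(11*31+11)%997=352 -> [405, 352]
  L2: h(405,352)=(405*31+352)%997=943 -> [943]
  root=943
After append 11 (leaves=[44, 38, 11, 11]):
  L0: [44, 38, 11, 11]
  L1: h(44,38)=(44*31+38)%997=405 h(11,11)=(11*31+11)%997=352 -> [405, 352]
  L2: h(405,352)=(405*31+352)%997=943 -> [943]
  root=943
After append 62 (leaves=[44, 38, 11, 11, 62]):
  L0: [44, 38, 11, 11, 62]
  L1: h(44,38)=(44*31+38)%997=405 h(11,11)=(11*31+11)%997=352 h(62,62)=(62*31+62)%997=987 -> [405, 352, 987]
  L2: h(405,352)=(405*31+352)%997=943 h(987,987)=(987*31+987)%997=677 -> [943, 677]
  L3: h(943,677)=(943*31+677)%997=0 -> [0]
  root=0
After append 6 (leaves=[44, 38, 11, 11, 62, 6]):
  L0: [44, 38, 11, 11, 62, 6]
  L1: h(44,38)=(44*31+38)%997=405 h(11,11)=(11*31+11)%997=352 h(62,6)=(62*31+6)%997=931 -> [405, 352, 931]
  L2: h(405,352)=(405*31+352)%997=943 h(931,931)=(931*31+931)%997=879 -> [943, 879]
  L3: h(943,879)=(943*31+879)%997=202 -> [202]
  root=202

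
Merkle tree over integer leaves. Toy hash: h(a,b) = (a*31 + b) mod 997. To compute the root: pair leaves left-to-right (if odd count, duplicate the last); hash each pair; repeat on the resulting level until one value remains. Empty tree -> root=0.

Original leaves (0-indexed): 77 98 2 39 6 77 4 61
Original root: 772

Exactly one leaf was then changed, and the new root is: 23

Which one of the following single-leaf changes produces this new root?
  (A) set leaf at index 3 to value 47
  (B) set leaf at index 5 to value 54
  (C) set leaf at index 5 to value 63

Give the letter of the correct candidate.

Answer: A

Derivation:
Original leaves: [77, 98, 2, 39, 6, 77, 4, 61]
Target new root: 23
Try each candidate change and compute the resulting root:
Candidate A: set leaf[3] = 47 -> leaves = [77, 98, 2, 47, 6, 77, 4, 61]
  L0: [77, 98, 2, 47, 6, 77, 4, 61]
  L1: h(77,98)=(77*31+98)%997=491 h(2,47)=(2*31+47)%997=109 h(6,77)=(6*31+77)%997=263 h(4,61)=(4*31+61)%997=185 -> [491, 109, 263, 185]
  L2: h(491,109)=(491*31+109)%997=375 h(263,185)=(263*31+185)%997=362 -> [375, 362]
  L3: h(375,362)=(375*31+362)%997=23 -> [23]
  root = 23 == target 23  ** MATCH **
Candidate B: set leaf[5] = 54 -> leaves = [77, 98, 2, 39, 6, 54, 4, 61]
  L0: [77, 98, 2, 39, 6, 54, 4, 61]
  L1: h(77,98)=(77*31+98)%997=491 h(2,39)=(2*31+39)%997=101 h(6,54)=(6*31+54)%997=240 h(4,61)=(4*31+61)%997=185 -> [491, 101, 240, 185]
  L2: h(491,101)=(491*31+101)%997=367 h(240,185)=(240*31+185)%997=646 -> [367, 646]
  L3: h(367,646)=(367*31+646)%997=59 -> [59]
  root = 59 != target 23
Candidate C: set leaf[5] = 63 -> leaves = [77, 98, 2, 39, 6, 63, 4, 61]
  L0: [77, 98, 2, 39, 6, 63, 4, 61]
  L1: h(77,98)=(77*31+98)%997=491 h(2,39)=(2*31+39)%997=101 h(6,63)=(6*31+63)%997=249 h(4,61)=(4*31+61)%997=185 -> [491, 101, 249, 185]
  L2: h(491,101)=(491*31+101)%997=367 h(249,185)=(249*31+185)%997=925 -> [367, 925]
  L3: h(367,925)=(367*31+925)%997=338 -> [338]
  root = 338 != target 23
Candidate A produces the target root.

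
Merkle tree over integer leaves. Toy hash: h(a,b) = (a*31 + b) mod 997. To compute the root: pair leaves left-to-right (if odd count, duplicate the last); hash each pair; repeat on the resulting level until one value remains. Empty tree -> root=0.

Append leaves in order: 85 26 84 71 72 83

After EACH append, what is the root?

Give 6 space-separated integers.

After append 85 (leaves=[85]):
  L0: [85]
  root=85
After append 26 (leaves=[85, 26]):
  L0: [85, 26]
  L1: h(85,26)=(85*31+26)%997=667 -> [667]
  root=667
After append 84 (leaves=[85, 26, 84]):
  L0: [85, 26, 84]
  L1: h(85,26)=(85*31+26)%997=667 h(84,84)=(84*31+84)%997=694 -> [667, 694]
  L2: h(667,694)=(667*31+694)%997=434 -> [434]
  root=434
After append 71 (leaves=[85, 26, 84, 71]):
  L0: [85, 26, 84, 71]
  L1: h(85,26)=(85*31+26)%997=667 h(84,71)=(84*31+71)%997=681 -> [667, 681]
  L2: h(667,681)=(667*31+681)%997=421 -> [421]
  root=421
After append 72 (leaves=[85, 26, 84, 71, 72]):
  L0: [85, 26, 84, 71, 72]
  L1: h(85,26)=(85*31+26)%997=667 h(84,71)=(84*31+71)%997=681 h(72,72)=(72*31+72)%997=310 -> [667, 681, 310]
  L2: h(667,681)=(667*31+681)%997=421 h(310,310)=(310*31+310)%997=947 -> [421, 947]
  L3: h(421,947)=(421*31+947)%997=40 -> [40]
  root=40
After append 83 (leaves=[85, 26, 84, 71, 72, 83]):
  L0: [85, 26, 84, 71, 72, 83]
  L1: h(85,26)=(85*31+26)%997=667 h(84,71)=(84*31+71)%997=681 h(72,83)=(72*31+83)%997=321 -> [667, 681, 321]
  L2: h(667,681)=(667*31+681)%997=421 h(321,321)=(321*31+321)%997=302 -> [421, 302]
  L3: h(421,302)=(421*31+302)%997=392 -> [392]
  root=392

Answer: 85 667 434 421 40 392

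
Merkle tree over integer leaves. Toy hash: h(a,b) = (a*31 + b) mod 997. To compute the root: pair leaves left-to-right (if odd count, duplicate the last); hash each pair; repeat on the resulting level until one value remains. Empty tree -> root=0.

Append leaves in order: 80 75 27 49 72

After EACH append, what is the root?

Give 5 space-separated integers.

Answer: 80 561 309 331 241

Derivation:
After append 80 (leaves=[80]):
  L0: [80]
  root=80
After append 75 (leaves=[80, 75]):
  L0: [80, 75]
  L1: h(80,75)=(80*31+75)%997=561 -> [561]
  root=561
After append 27 (leaves=[80, 75, 27]):
  L0: [80, 75, 27]
  L1: h(80,75)=(80*31+75)%997=561 h(27,27)=(27*31+27)%997=864 -> [561, 864]
  L2: h(561,864)=(561*31+864)%997=309 -> [309]
  root=309
After append 49 (leaves=[80, 75, 27, 49]):
  L0: [80, 75, 27, 49]
  L1: h(80,75)=(80*31+75)%997=561 h(27,49)=(27*31+49)%997=886 -> [561, 886]
  L2: h(561,886)=(561*31+886)%997=331 -> [331]
  root=331
After append 72 (leaves=[80, 75, 27, 49, 72]):
  L0: [80, 75, 27, 49, 72]
  L1: h(80,75)=(80*31+75)%997=561 h(27,49)=(27*31+49)%997=886 h(72,72)=(72*31+72)%997=310 -> [561, 886, 310]
  L2: h(561,886)=(561*31+886)%997=331 h(310,310)=(310*31+310)%997=947 -> [331, 947]
  L3: h(331,947)=(331*31+947)%997=241 -> [241]
  root=241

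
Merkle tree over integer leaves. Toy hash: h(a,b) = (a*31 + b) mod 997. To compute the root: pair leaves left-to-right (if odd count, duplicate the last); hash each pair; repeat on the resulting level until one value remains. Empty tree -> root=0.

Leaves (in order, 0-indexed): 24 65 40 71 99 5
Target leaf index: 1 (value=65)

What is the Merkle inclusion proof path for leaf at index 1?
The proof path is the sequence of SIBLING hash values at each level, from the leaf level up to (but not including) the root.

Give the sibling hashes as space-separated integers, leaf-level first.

L0 (leaves): [24, 65, 40, 71, 99, 5], target index=1
L1: h(24,65)=(24*31+65)%997=809 [pair 0] h(40,71)=(40*31+71)%997=314 [pair 1] h(99,5)=(99*31+5)%997=83 [pair 2] -> [809, 314, 83]
  Sibling for proof at L0: 24
L2: h(809,314)=(809*31+314)%997=468 [pair 0] h(83,83)=(83*31+83)%997=662 [pair 1] -> [468, 662]
  Sibling for proof at L1: 314
L3: h(468,662)=(468*31+662)%997=215 [pair 0] -> [215]
  Sibling for proof at L2: 662
Root: 215
Proof path (sibling hashes from leaf to root): [24, 314, 662]

Answer: 24 314 662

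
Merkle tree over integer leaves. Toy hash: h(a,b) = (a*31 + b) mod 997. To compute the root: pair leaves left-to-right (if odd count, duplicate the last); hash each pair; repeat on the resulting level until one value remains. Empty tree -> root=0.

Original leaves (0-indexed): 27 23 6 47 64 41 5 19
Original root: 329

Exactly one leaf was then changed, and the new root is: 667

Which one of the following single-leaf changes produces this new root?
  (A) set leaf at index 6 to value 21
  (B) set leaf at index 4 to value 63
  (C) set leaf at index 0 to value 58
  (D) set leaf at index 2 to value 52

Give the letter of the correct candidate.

Original leaves: [27, 23, 6, 47, 64, 41, 5, 19]
Target new root: 667
Try each candidate change and compute the resulting root:
Candidate A: set leaf[6] = 21 -> leaves = [27, 23, 6, 47, 64, 41, 21, 19]
  L0: [27, 23, 6, 47, 64, 41, 21, 19]
  L1: h(27,23)=(27*31+23)%997=860 h(6,47)=(6*31+47)%997=233 h(64,41)=(64*31+41)%997=31 h(21,19)=(21*31+19)%997=670 -> [860, 233, 31, 670]
  L2: h(860,233)=(860*31+233)%997=971 h(31,670)=(31*31+670)%997=634 -> [971, 634]
  L3: h(971,634)=(971*31+634)%997=825 -> [825]
  root = 825 != target 667
Candidate B: set leaf[4] = 63 -> leaves = [27, 23, 6, 47, 63, 41, 5, 19]
  L0: [27, 23, 6, 47, 63, 41, 5, 19]
  L1: h(27,23)=(27*31+23)%997=860 h(6,47)=(6*31+47)%997=233 h(63,41)=(63*31+41)%997=0 h(5,19)=(5*31+19)%997=174 -> [860, 233, 0, 174]
  L2: h(860,233)=(860*31+233)%997=971 h(0,174)=(0*31+174)%997=174 -> [971, 174]
  L3: h(971,174)=(971*31+174)%997=365 -> [365]
  root = 365 != target 667
Candidate C: set leaf[0] = 58 -> leaves = [58, 23, 6, 47, 64, 41, 5, 19]
  L0: [58, 23, 6, 47, 64, 41, 5, 19]
  L1: h(58,23)=(58*31+23)%997=824 h(6,47)=(6*31+47)%997=233 h(64,41)=(64*31+41)%997=31 h(5,19)=(5*31+19)%997=174 -> [824, 233, 31, 174]
  L2: h(824,233)=(824*31+233)%997=852 h(31,174)=(31*31+174)%997=138 -> [852, 138]
  L3: h(852,138)=(852*31+138)%997=628 -> [628]
  root = 628 != target 667
Candidate D: set leaf[2] = 52 -> leaves = [27, 23, 52, 47, 64, 41, 5, 19]
  L0: [27, 23, 52, 47, 64, 41, 5, 19]
  L1: h(27,23)=(27*31+23)%997=860 h(52,47)=(52*31+47)%997=662 h(64,41)=(64*31+41)%997=31 h(5,19)=(5*31+19)%997=174 -> [860, 662, 31, 174]
  L2: h(860,662)=(860*31+662)%997=403 h(31,174)=(31*31+174)%997=138 -> [403, 138]
  L3: h(403,138)=(403*31+138)%997=667 -> [667]
  root = 667 == target 667  ** MATCH **
Candidate D produces the target root.

Answer: D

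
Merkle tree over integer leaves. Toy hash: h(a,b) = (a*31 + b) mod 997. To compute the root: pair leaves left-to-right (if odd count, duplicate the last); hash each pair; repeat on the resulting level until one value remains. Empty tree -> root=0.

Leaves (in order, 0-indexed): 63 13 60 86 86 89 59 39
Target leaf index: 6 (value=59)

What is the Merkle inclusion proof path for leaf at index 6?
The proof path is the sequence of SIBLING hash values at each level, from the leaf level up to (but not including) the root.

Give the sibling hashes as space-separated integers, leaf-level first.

Answer: 39 761 81

Derivation:
L0 (leaves): [63, 13, 60, 86, 86, 89, 59, 39], target index=6
L1: h(63,13)=(63*31+13)%997=969 [pair 0] h(60,86)=(60*31+86)%997=949 [pair 1] h(86,89)=(86*31+89)%997=761 [pair 2] h(59,39)=(59*31+39)%997=871 [pair 3] -> [969, 949, 761, 871]
  Sibling for proof at L0: 39
L2: h(969,949)=(969*31+949)%997=81 [pair 0] h(761,871)=(761*31+871)%997=534 [pair 1] -> [81, 534]
  Sibling for proof at L1: 761
L3: h(81,534)=(81*31+534)%997=54 [pair 0] -> [54]
  Sibling for proof at L2: 81
Root: 54
Proof path (sibling hashes from leaf to root): [39, 761, 81]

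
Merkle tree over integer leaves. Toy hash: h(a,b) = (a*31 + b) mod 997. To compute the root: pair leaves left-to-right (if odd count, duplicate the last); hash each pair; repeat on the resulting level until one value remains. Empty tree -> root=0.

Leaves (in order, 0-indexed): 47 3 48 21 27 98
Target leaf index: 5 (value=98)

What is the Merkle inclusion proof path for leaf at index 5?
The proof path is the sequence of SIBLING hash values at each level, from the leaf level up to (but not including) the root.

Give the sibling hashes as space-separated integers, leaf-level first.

Answer: 27 935 907

Derivation:
L0 (leaves): [47, 3, 48, 21, 27, 98], target index=5
L1: h(47,3)=(47*31+3)%997=463 [pair 0] h(48,21)=(48*31+21)%997=512 [pair 1] h(27,98)=(27*31+98)%997=935 [pair 2] -> [463, 512, 935]
  Sibling for proof at L0: 27
L2: h(463,512)=(463*31+512)%997=907 [pair 0] h(935,935)=(935*31+935)%997=10 [pair 1] -> [907, 10]
  Sibling for proof at L1: 935
L3: h(907,10)=(907*31+10)%997=211 [pair 0] -> [211]
  Sibling for proof at L2: 907
Root: 211
Proof path (sibling hashes from leaf to root): [27, 935, 907]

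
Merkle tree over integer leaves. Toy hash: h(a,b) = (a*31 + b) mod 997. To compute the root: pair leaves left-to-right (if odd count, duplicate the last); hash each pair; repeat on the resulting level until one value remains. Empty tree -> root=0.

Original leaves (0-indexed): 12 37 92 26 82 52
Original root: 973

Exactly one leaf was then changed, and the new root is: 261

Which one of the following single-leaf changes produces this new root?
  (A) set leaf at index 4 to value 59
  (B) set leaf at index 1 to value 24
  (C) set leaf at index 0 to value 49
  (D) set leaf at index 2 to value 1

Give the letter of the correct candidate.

Answer: D

Derivation:
Original leaves: [12, 37, 92, 26, 82, 52]
Target new root: 261
Try each candidate change and compute the resulting root:
Candidate A: set leaf[4] = 59 -> leaves = [12, 37, 92, 26, 59, 52]
  L0: [12, 37, 92, 26, 59, 52]
  L1: h(12,37)=(12*31+37)%997=409 h(92,26)=(92*31+26)%997=884 h(59,52)=(59*31+52)%997=884 -> [409, 884, 884]
  L2: h(409,884)=(409*31+884)%997=602 h(884,884)=(884*31+884)%997=372 -> [602, 372]
  L3: h(602,372)=(602*31+372)%997=91 -> [91]
  root = 91 != target 261
Candidate B: set leaf[1] = 24 -> leaves = [12, 24, 92, 26, 82, 52]
  L0: [12, 24, 92, 26, 82, 52]
  L1: h(12,24)=(12*31+24)%997=396 h(92,26)=(92*31+26)%997=884 h(82,52)=(82*31+52)%997=600 -> [396, 884, 600]
  L2: h(396,884)=(396*31+884)%997=199 h(600,600)=(600*31+600)%997=257 -> [199, 257]
  L3: h(199,257)=(199*31+257)%997=444 -> [444]
  root = 444 != target 261
Candidate C: set leaf[0] = 49 -> leaves = [49, 37, 92, 26, 82, 52]
  L0: [49, 37, 92, 26, 82, 52]
  L1: h(49,37)=(49*31+37)%997=559 h(92,26)=(92*31+26)%997=884 h(82,52)=(82*31+52)%997=600 -> [559, 884, 600]
  L2: h(559,884)=(559*31+884)%997=267 h(600,600)=(600*31+600)%997=257 -> [267, 257]
  L3: h(267,257)=(267*31+257)%997=558 -> [558]
  root = 558 != target 261
Candidate D: set leaf[2] = 1 -> leaves = [12, 37, 1, 26, 82, 52]
  L0: [12, 37, 1, 26, 82, 52]
  L1: h(12,37)=(12*31+37)%997=409 h(1,26)=(1*31+26)%997=57 h(82,52)=(82*31+52)%997=600 -> [409, 57, 600]
  L2: h(409,57)=(409*31+57)%997=772 h(600,600)=(600*31+600)%997=257 -> [772, 257]
  L3: h(772,257)=(772*31+257)%997=261 -> [261]
  root = 261 == target 261  ** MATCH **
Candidate D produces the target root.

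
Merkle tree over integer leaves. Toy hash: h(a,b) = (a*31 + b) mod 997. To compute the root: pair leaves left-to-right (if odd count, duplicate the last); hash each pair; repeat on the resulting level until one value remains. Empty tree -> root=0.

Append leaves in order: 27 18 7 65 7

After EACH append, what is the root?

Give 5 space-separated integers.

Answer: 27 855 807 865 85

Derivation:
After append 27 (leaves=[27]):
  L0: [27]
  root=27
After append 18 (leaves=[27, 18]):
  L0: [27, 18]
  L1: h(27,18)=(27*31+18)%997=855 -> [855]
  root=855
After append 7 (leaves=[27, 18, 7]):
  L0: [27, 18, 7]
  L1: h(27,18)=(27*31+18)%997=855 h(7,7)=(7*31+7)%997=224 -> [855, 224]
  L2: h(855,224)=(855*31+224)%997=807 -> [807]
  root=807
After append 65 (leaves=[27, 18, 7, 65]):
  L0: [27, 18, 7, 65]
  L1: h(27,18)=(27*31+18)%997=855 h(7,65)=(7*31+65)%997=282 -> [855, 282]
  L2: h(855,282)=(855*31+282)%997=865 -> [865]
  root=865
After append 7 (leaves=[27, 18, 7, 65, 7]):
  L0: [27, 18, 7, 65, 7]
  L1: h(27,18)=(27*31+18)%997=855 h(7,65)=(7*31+65)%997=282 h(7,7)=(7*31+7)%997=224 -> [855, 282, 224]
  L2: h(855,282)=(855*31+282)%997=865 h(224,224)=(224*31+224)%997=189 -> [865, 189]
  L3: h(865,189)=(865*31+189)%997=85 -> [85]
  root=85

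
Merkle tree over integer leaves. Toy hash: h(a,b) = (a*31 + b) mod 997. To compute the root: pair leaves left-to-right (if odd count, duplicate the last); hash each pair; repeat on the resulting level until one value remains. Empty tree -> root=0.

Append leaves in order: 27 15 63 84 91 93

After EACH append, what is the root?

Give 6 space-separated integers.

Answer: 27 852 512 533 37 101

Derivation:
After append 27 (leaves=[27]):
  L0: [27]
  root=27
After append 15 (leaves=[27, 15]):
  L0: [27, 15]
  L1: h(27,15)=(27*31+15)%997=852 -> [852]
  root=852
After append 63 (leaves=[27, 15, 63]):
  L0: [27, 15, 63]
  L1: h(27,15)=(27*31+15)%997=852 h(63,63)=(63*31+63)%997=22 -> [852, 22]
  L2: h(852,22)=(852*31+22)%997=512 -> [512]
  root=512
After append 84 (leaves=[27, 15, 63, 84]):
  L0: [27, 15, 63, 84]
  L1: h(27,15)=(27*31+15)%997=852 h(63,84)=(63*31+84)%997=43 -> [852, 43]
  L2: h(852,43)=(852*31+43)%997=533 -> [533]
  root=533
After append 91 (leaves=[27, 15, 63, 84, 91]):
  L0: [27, 15, 63, 84, 91]
  L1: h(27,15)=(27*31+15)%997=852 h(63,84)=(63*31+84)%997=43 h(91,91)=(91*31+91)%997=918 -> [852, 43, 918]
  L2: h(852,43)=(852*31+43)%997=533 h(918,918)=(918*31+918)%997=463 -> [533, 463]
  L3: h(533,463)=(533*31+463)%997=37 -> [37]
  root=37
After append 93 (leaves=[27, 15, 63, 84, 91, 93]):
  L0: [27, 15, 63, 84, 91, 93]
  L1: h(27,15)=(27*31+15)%997=852 h(63,84)=(63*31+84)%997=43 h(91,93)=(91*31+93)%997=920 -> [852, 43, 920]
  L2: h(852,43)=(852*31+43)%997=533 h(920,920)=(920*31+920)%997=527 -> [533, 527]
  L3: h(533,527)=(533*31+527)%997=101 -> [101]
  root=101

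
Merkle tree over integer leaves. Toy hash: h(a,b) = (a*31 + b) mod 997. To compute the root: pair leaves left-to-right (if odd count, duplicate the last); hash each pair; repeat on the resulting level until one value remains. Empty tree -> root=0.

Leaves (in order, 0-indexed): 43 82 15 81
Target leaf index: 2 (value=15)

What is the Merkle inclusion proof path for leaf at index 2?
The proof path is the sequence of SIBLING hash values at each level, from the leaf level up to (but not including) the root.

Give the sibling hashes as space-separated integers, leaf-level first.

L0 (leaves): [43, 82, 15, 81], target index=2
L1: h(43,82)=(43*31+82)%997=418 [pair 0] h(15,81)=(15*31+81)%997=546 [pair 1] -> [418, 546]
  Sibling for proof at L0: 81
L2: h(418,546)=(418*31+546)%997=543 [pair 0] -> [543]
  Sibling for proof at L1: 418
Root: 543
Proof path (sibling hashes from leaf to root): [81, 418]

Answer: 81 418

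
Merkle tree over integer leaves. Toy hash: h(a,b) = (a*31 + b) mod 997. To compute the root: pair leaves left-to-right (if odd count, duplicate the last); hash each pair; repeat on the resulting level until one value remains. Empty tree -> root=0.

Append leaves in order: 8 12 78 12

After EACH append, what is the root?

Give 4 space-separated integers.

Answer: 8 260 586 520

Derivation:
After append 8 (leaves=[8]):
  L0: [8]
  root=8
After append 12 (leaves=[8, 12]):
  L0: [8, 12]
  L1: h(8,12)=(8*31+12)%997=260 -> [260]
  root=260
After append 78 (leaves=[8, 12, 78]):
  L0: [8, 12, 78]
  L1: h(8,12)=(8*31+12)%997=260 h(78,78)=(78*31+78)%997=502 -> [260, 502]
  L2: h(260,502)=(260*31+502)%997=586 -> [586]
  root=586
After append 12 (leaves=[8, 12, 78, 12]):
  L0: [8, 12, 78, 12]
  L1: h(8,12)=(8*31+12)%997=260 h(78,12)=(78*31+12)%997=436 -> [260, 436]
  L2: h(260,436)=(260*31+436)%997=520 -> [520]
  root=520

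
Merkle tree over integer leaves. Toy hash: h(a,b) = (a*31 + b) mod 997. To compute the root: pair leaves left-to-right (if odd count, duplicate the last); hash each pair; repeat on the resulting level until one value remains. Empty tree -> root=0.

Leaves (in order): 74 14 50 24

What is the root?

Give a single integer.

Answer: 341

Derivation:
L0: [74, 14, 50, 24]
L1: h(74,14)=(74*31+14)%997=314 h(50,24)=(50*31+24)%997=577 -> [314, 577]
L2: h(314,577)=(314*31+577)%997=341 -> [341]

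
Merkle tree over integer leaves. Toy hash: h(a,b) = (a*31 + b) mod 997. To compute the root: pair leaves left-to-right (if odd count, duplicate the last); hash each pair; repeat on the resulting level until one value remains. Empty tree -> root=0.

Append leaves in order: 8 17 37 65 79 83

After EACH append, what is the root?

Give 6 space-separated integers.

After append 8 (leaves=[8]):
  L0: [8]
  root=8
After append 17 (leaves=[8, 17]):
  L0: [8, 17]
  L1: h(8,17)=(8*31+17)%997=265 -> [265]
  root=265
After append 37 (leaves=[8, 17, 37]):
  L0: [8, 17, 37]
  L1: h(8,17)=(8*31+17)%997=265 h(37,37)=(37*31+37)%997=187 -> [265, 187]
  L2: h(265,187)=(265*31+187)%997=426 -> [426]
  root=426
After append 65 (leaves=[8, 17, 37, 65]):
  L0: [8, 17, 37, 65]
  L1: h(8,17)=(8*31+17)%997=265 h(37,65)=(37*31+65)%997=215 -> [265, 215]
  L2: h(265,215)=(265*31+215)%997=454 -> [454]
  root=454
After append 79 (leaves=[8, 17, 37, 65, 79]):
  L0: [8, 17, 37, 65, 79]
  L1: h(8,17)=(8*31+17)%997=265 h(37,65)=(37*31+65)%997=215 h(79,79)=(79*31+79)%997=534 -> [265, 215, 534]
  L2: h(265,215)=(265*31+215)%997=454 h(534,534)=(534*31+534)%997=139 -> [454, 139]
  L3: h(454,139)=(454*31+139)%997=255 -> [255]
  root=255
After append 83 (leaves=[8, 17, 37, 65, 79, 83]):
  L0: [8, 17, 37, 65, 79, 83]
  L1: h(8,17)=(8*31+17)%997=265 h(37,65)=(37*31+65)%997=215 h(79,83)=(79*31+83)%997=538 -> [265, 215, 538]
  L2: h(265,215)=(265*31+215)%997=454 h(538,538)=(538*31+538)%997=267 -> [454, 267]
  L3: h(454,267)=(454*31+267)%997=383 -> [383]
  root=383

Answer: 8 265 426 454 255 383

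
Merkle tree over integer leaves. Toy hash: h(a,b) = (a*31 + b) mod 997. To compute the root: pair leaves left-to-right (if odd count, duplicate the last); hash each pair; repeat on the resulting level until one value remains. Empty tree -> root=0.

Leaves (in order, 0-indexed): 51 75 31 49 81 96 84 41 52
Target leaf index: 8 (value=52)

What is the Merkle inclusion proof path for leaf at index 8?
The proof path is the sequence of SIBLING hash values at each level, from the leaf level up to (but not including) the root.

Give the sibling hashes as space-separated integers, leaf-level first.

Answer: 52 667 407 321

Derivation:
L0 (leaves): [51, 75, 31, 49, 81, 96, 84, 41, 52], target index=8
L1: h(51,75)=(51*31+75)%997=659 [pair 0] h(31,49)=(31*31+49)%997=13 [pair 1] h(81,96)=(81*31+96)%997=613 [pair 2] h(84,41)=(84*31+41)%997=651 [pair 3] h(52,52)=(52*31+52)%997=667 [pair 4] -> [659, 13, 613, 651, 667]
  Sibling for proof at L0: 52
L2: h(659,13)=(659*31+13)%997=502 [pair 0] h(613,651)=(613*31+651)%997=711 [pair 1] h(667,667)=(667*31+667)%997=407 [pair 2] -> [502, 711, 407]
  Sibling for proof at L1: 667
L3: h(502,711)=(502*31+711)%997=321 [pair 0] h(407,407)=(407*31+407)%997=63 [pair 1] -> [321, 63]
  Sibling for proof at L2: 407
L4: h(321,63)=(321*31+63)%997=44 [pair 0] -> [44]
  Sibling for proof at L3: 321
Root: 44
Proof path (sibling hashes from leaf to root): [52, 667, 407, 321]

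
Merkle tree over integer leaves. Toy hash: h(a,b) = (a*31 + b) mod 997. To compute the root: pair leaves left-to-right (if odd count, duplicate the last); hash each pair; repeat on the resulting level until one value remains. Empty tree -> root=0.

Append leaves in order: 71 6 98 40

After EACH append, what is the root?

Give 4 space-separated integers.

Answer: 71 213 766 708

Derivation:
After append 71 (leaves=[71]):
  L0: [71]
  root=71
After append 6 (leaves=[71, 6]):
  L0: [71, 6]
  L1: h(71,6)=(71*31+6)%997=213 -> [213]
  root=213
After append 98 (leaves=[71, 6, 98]):
  L0: [71, 6, 98]
  L1: h(71,6)=(71*31+6)%997=213 h(98,98)=(98*31+98)%997=145 -> [213, 145]
  L2: h(213,145)=(213*31+145)%997=766 -> [766]
  root=766
After append 40 (leaves=[71, 6, 98, 40]):
  L0: [71, 6, 98, 40]
  L1: h(71,6)=(71*31+6)%997=213 h(98,40)=(98*31+40)%997=87 -> [213, 87]
  L2: h(213,87)=(213*31+87)%997=708 -> [708]
  root=708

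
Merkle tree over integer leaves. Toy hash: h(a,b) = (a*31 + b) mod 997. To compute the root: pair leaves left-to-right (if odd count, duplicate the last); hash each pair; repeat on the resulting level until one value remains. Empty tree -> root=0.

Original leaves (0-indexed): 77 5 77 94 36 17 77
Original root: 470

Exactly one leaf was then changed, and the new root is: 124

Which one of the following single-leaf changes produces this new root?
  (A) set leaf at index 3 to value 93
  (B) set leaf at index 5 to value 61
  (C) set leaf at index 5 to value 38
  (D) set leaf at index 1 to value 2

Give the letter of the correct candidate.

Original leaves: [77, 5, 77, 94, 36, 17, 77]
Target new root: 124
Try each candidate change and compute the resulting root:
Candidate A: set leaf[3] = 93 -> leaves = [77, 5, 77, 93, 36, 17, 77]
  L0: [77, 5, 77, 93, 36, 17, 77]
  L1: h(77,5)=(77*31+5)%997=398 h(77,93)=(77*31+93)%997=486 h(36,17)=(36*31+17)%997=136 h(77,77)=(77*31+77)%997=470 -> [398, 486, 136, 470]
  L2: h(398,486)=(398*31+486)%997=860 h(136,470)=(136*31+470)%997=698 -> [860, 698]
  L3: h(860,698)=(860*31+698)%997=439 -> [439]
  root = 439 != target 124
Candidate B: set leaf[5] = 61 -> leaves = [77, 5, 77, 94, 36, 61, 77]
  L0: [77, 5, 77, 94, 36, 61, 77]
  L1: h(77,5)=(77*31+5)%997=398 h(77,94)=(77*31+94)%997=487 h(36,61)=(36*31+61)%997=180 h(77,77)=(77*31+77)%997=470 -> [398, 487, 180, 470]
  L2: h(398,487)=(398*31+487)%997=861 h(180,470)=(180*31+470)%997=68 -> [861, 68]
  L3: h(861,68)=(861*31+68)%997=837 -> [837]
  root = 837 != target 124
Candidate C: set leaf[5] = 38 -> leaves = [77, 5, 77, 94, 36, 38, 77]
  L0: [77, 5, 77, 94, 36, 38, 77]
  L1: h(77,5)=(77*31+5)%997=398 h(77,94)=(77*31+94)%997=487 h(36,38)=(36*31+38)%997=157 h(77,77)=(77*31+77)%997=470 -> [398, 487, 157, 470]
  L2: h(398,487)=(398*31+487)%997=861 h(157,470)=(157*31+470)%997=352 -> [861, 352]
  L3: h(861,352)=(861*31+352)%997=124 -> [124]
  root = 124 == target 124  ** MATCH **
Candidate D: set leaf[1] = 2 -> leaves = [77, 2, 77, 94, 36, 17, 77]
  L0: [77, 2, 77, 94, 36, 17, 77]
  L1: h(77,2)=(77*31+2)%997=395 h(77,94)=(77*31+94)%997=487 h(36,17)=(36*31+17)%997=136 h(77,77)=(77*31+77)%997=470 -> [395, 487, 136, 470]
  L2: h(395,487)=(395*31+487)%997=768 h(136,470)=(136*31+470)%997=698 -> [768, 698]
  L3: h(768,698)=(768*31+698)%997=578 -> [578]
  root = 578 != target 124
Candidate C produces the target root.

Answer: C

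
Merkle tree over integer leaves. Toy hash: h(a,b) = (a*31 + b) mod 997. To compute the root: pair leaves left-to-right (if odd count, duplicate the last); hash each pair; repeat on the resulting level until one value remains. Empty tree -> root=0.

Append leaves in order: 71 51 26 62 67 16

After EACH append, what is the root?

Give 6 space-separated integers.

After append 71 (leaves=[71]):
  L0: [71]
  root=71
After append 51 (leaves=[71, 51]):
  L0: [71, 51]
  L1: h(71,51)=(71*31+51)%997=258 -> [258]
  root=258
After append 26 (leaves=[71, 51, 26]):
  L0: [71, 51, 26]
  L1: h(71,51)=(71*31+51)%997=258 h(26,26)=(26*31+26)%997=832 -> [258, 832]
  L2: h(258,832)=(258*31+832)%997=854 -> [854]
  root=854
After append 62 (leaves=[71, 51, 26, 62]):
  L0: [71, 51, 26, 62]
  L1: h(71,51)=(71*31+51)%997=258 h(26,62)=(26*31+62)%997=868 -> [258, 868]
  L2: h(258,868)=(258*31+868)%997=890 -> [890]
  root=890
After append 67 (leaves=[71, 51, 26, 62, 67]):
  L0: [71, 51, 26, 62, 67]
  L1: h(71,51)=(71*31+51)%997=258 h(26,62)=(26*31+62)%997=868 h(67,67)=(67*31+67)%997=150 -> [258, 868, 150]
  L2: h(258,868)=(258*31+868)%997=890 h(150,150)=(150*31+150)%997=812 -> [890, 812]
  L3: h(890,812)=(890*31+812)%997=486 -> [486]
  root=486
After append 16 (leaves=[71, 51, 26, 62, 67, 16]):
  L0: [71, 51, 26, 62, 67, 16]
  L1: h(71,51)=(71*31+51)%997=258 h(26,62)=(26*31+62)%997=868 h(67,16)=(67*31+16)%997=99 -> [258, 868, 99]
  L2: h(258,868)=(258*31+868)%997=890 h(99,99)=(99*31+99)%997=177 -> [890, 177]
  L3: h(890,177)=(890*31+177)%997=848 -> [848]
  root=848

Answer: 71 258 854 890 486 848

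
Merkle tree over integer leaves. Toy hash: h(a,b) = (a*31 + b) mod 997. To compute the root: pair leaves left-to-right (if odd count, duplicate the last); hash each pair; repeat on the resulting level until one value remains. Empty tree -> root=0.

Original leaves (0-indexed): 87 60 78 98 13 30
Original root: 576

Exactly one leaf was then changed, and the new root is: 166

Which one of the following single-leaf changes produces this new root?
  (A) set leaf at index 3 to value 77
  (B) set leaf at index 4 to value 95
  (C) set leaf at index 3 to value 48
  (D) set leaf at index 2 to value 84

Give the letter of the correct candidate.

Answer: B

Derivation:
Original leaves: [87, 60, 78, 98, 13, 30]
Target new root: 166
Try each candidate change and compute the resulting root:
Candidate A: set leaf[3] = 77 -> leaves = [87, 60, 78, 77, 13, 30]
  L0: [87, 60, 78, 77, 13, 30]
  L1: h(87,60)=(87*31+60)%997=763 h(78,77)=(78*31+77)%997=501 h(13,30)=(13*31+30)%997=433 -> [763, 501, 433]
  L2: h(763,501)=(763*31+501)%997=226 h(433,433)=(433*31+433)%997=895 -> [226, 895]
  L3: h(226,895)=(226*31+895)%997=922 -> [922]
  root = 922 != target 166
Candidate B: set leaf[4] = 95 -> leaves = [87, 60, 78, 98, 95, 30]
  L0: [87, 60, 78, 98, 95, 30]
  L1: h(87,60)=(87*31+60)%997=763 h(78,98)=(78*31+98)%997=522 h(95,30)=(95*31+30)%997=981 -> [763, 522, 981]
  L2: h(763,522)=(763*31+522)%997=247 h(981,981)=(981*31+981)%997=485 -> [247, 485]
  L3: h(247,485)=(247*31+485)%997=166 -> [166]
  root = 166 == target 166  ** MATCH **
Candidate C: set leaf[3] = 48 -> leaves = [87, 60, 78, 48, 13, 30]
  L0: [87, 60, 78, 48, 13, 30]
  L1: h(87,60)=(87*31+60)%997=763 h(78,48)=(78*31+48)%997=472 h(13,30)=(13*31+30)%997=433 -> [763, 472, 433]
  L2: h(763,472)=(763*31+472)%997=197 h(433,433)=(433*31+433)%997=895 -> [197, 895]
  L3: h(197,895)=(197*31+895)%997=23 -> [23]
  root = 23 != target 166
Candidate D: set leaf[2] = 84 -> leaves = [87, 60, 84, 98, 13, 30]
  L0: [87, 60, 84, 98, 13, 30]
  L1: h(87,60)=(87*31+60)%997=763 h(84,98)=(84*31+98)%997=708 h(13,30)=(13*31+30)%997=433 -> [763, 708, 433]
  L2: h(763,708)=(763*31+708)%997=433 h(433,433)=(433*31+433)%997=895 -> [433, 895]
  L3: h(433,895)=(433*31+895)%997=360 -> [360]
  root = 360 != target 166
Candidate B produces the target root.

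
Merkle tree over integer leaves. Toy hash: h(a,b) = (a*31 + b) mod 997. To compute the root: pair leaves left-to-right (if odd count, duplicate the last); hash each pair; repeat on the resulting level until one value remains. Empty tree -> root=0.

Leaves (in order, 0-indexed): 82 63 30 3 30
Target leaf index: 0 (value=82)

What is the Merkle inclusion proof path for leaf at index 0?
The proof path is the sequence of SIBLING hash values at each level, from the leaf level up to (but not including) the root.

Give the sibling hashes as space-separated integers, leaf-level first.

Answer: 63 933 810

Derivation:
L0 (leaves): [82, 63, 30, 3, 30], target index=0
L1: h(82,63)=(82*31+63)%997=611 [pair 0] h(30,3)=(30*31+3)%997=933 [pair 1] h(30,30)=(30*31+30)%997=960 [pair 2] -> [611, 933, 960]
  Sibling for proof at L0: 63
L2: h(611,933)=(611*31+933)%997=931 [pair 0] h(960,960)=(960*31+960)%997=810 [pair 1] -> [931, 810]
  Sibling for proof at L1: 933
L3: h(931,810)=(931*31+810)%997=758 [pair 0] -> [758]
  Sibling for proof at L2: 810
Root: 758
Proof path (sibling hashes from leaf to root): [63, 933, 810]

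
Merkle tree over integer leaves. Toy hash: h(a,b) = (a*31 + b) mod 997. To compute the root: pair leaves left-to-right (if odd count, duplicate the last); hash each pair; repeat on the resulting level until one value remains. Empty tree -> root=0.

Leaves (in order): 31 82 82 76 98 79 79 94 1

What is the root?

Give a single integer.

Answer: 364

Derivation:
L0: [31, 82, 82, 76, 98, 79, 79, 94, 1]
L1: h(31,82)=(31*31+82)%997=46 h(82,76)=(82*31+76)%997=624 h(98,79)=(98*31+79)%997=126 h(79,94)=(79*31+94)%997=549 h(1,1)=(1*31+1)%997=32 -> [46, 624, 126, 549, 32]
L2: h(46,624)=(46*31+624)%997=56 h(126,549)=(126*31+549)%997=467 h(32,32)=(32*31+32)%997=27 -> [56, 467, 27]
L3: h(56,467)=(56*31+467)%997=209 h(27,27)=(27*31+27)%997=864 -> [209, 864]
L4: h(209,864)=(209*31+864)%997=364 -> [364]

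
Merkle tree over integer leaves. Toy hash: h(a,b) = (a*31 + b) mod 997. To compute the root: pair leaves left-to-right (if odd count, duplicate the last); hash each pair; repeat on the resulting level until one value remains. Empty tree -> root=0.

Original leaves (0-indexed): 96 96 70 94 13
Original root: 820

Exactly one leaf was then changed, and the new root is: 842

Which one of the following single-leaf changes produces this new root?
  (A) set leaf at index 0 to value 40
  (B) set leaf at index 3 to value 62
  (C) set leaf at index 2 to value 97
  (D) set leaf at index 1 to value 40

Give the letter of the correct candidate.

Answer: D

Derivation:
Original leaves: [96, 96, 70, 94, 13]
Target new root: 842
Try each candidate change and compute the resulting root:
Candidate A: set leaf[0] = 40 -> leaves = [40, 96, 70, 94, 13]
  L0: [40, 96, 70, 94, 13]
  L1: h(40,96)=(40*31+96)%997=339 h(70,94)=(70*31+94)%997=270 h(13,13)=(13*31+13)%997=416 -> [339, 270, 416]
  L2: h(339,270)=(339*31+270)%997=809 h(416,416)=(416*31+416)%997=351 -> [809, 351]
  L3: h(809,351)=(809*31+351)%997=505 -> [505]
  root = 505 != target 842
Candidate B: set leaf[3] = 62 -> leaves = [96, 96, 70, 62, 13]
  L0: [96, 96, 70, 62, 13]
  L1: h(96,96)=(96*31+96)%997=81 h(70,62)=(70*31+62)%997=238 h(13,13)=(13*31+13)%997=416 -> [81, 238, 416]
  L2: h(81,238)=(81*31+238)%997=755 h(416,416)=(416*31+416)%997=351 -> [755, 351]
  L3: h(755,351)=(755*31+351)%997=825 -> [825]
  root = 825 != target 842
Candidate C: set leaf[2] = 97 -> leaves = [96, 96, 97, 94, 13]
  L0: [96, 96, 97, 94, 13]
  L1: h(96,96)=(96*31+96)%997=81 h(97,94)=(97*31+94)%997=110 h(13,13)=(13*31+13)%997=416 -> [81, 110, 416]
  L2: h(81,110)=(81*31+110)%997=627 h(416,416)=(416*31+416)%997=351 -> [627, 351]
  L3: h(627,351)=(627*31+351)%997=845 -> [845]
  root = 845 != target 842
Candidate D: set leaf[1] = 40 -> leaves = [96, 40, 70, 94, 13]
  L0: [96, 40, 70, 94, 13]
  L1: h(96,40)=(96*31+40)%997=25 h(70,94)=(70*31+94)%997=270 h(13,13)=(13*31+13)%997=416 -> [25, 270, 416]
  L2: h(25,270)=(25*31+270)%997=48 h(416,416)=(416*31+416)%997=351 -> [48, 351]
  L3: h(48,351)=(48*31+351)%997=842 -> [842]
  root = 842 == target 842  ** MATCH **
Candidate D produces the target root.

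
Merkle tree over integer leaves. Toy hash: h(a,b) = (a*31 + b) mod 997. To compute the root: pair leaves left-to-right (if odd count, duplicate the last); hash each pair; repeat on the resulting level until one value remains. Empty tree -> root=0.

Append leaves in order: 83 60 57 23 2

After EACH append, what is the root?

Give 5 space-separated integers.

Answer: 83 639 696 662 636

Derivation:
After append 83 (leaves=[83]):
  L0: [83]
  root=83
After append 60 (leaves=[83, 60]):
  L0: [83, 60]
  L1: h(83,60)=(83*31+60)%997=639 -> [639]
  root=639
After append 57 (leaves=[83, 60, 57]):
  L0: [83, 60, 57]
  L1: h(83,60)=(83*31+60)%997=639 h(57,57)=(57*31+57)%997=827 -> [639, 827]
  L2: h(639,827)=(639*31+827)%997=696 -> [696]
  root=696
After append 23 (leaves=[83, 60, 57, 23]):
  L0: [83, 60, 57, 23]
  L1: h(83,60)=(83*31+60)%997=639 h(57,23)=(57*31+23)%997=793 -> [639, 793]
  L2: h(639,793)=(639*31+793)%997=662 -> [662]
  root=662
After append 2 (leaves=[83, 60, 57, 23, 2]):
  L0: [83, 60, 57, 23, 2]
  L1: h(83,60)=(83*31+60)%997=639 h(57,23)=(57*31+23)%997=793 h(2,2)=(2*31+2)%997=64 -> [639, 793, 64]
  L2: h(639,793)=(639*31+793)%997=662 h(64,64)=(64*31+64)%997=54 -> [662, 54]
  L3: h(662,54)=(662*31+54)%997=636 -> [636]
  root=636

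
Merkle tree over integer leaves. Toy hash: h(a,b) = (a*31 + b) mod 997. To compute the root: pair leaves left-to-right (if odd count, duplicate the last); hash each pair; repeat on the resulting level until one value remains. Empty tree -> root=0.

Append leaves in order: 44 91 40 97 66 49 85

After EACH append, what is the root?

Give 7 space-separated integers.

Answer: 44 458 523 580 819 275 900

Derivation:
After append 44 (leaves=[44]):
  L0: [44]
  root=44
After append 91 (leaves=[44, 91]):
  L0: [44, 91]
  L1: h(44,91)=(44*31+91)%997=458 -> [458]
  root=458
After append 40 (leaves=[44, 91, 40]):
  L0: [44, 91, 40]
  L1: h(44,91)=(44*31+91)%997=458 h(40,40)=(40*31+40)%997=283 -> [458, 283]
  L2: h(458,283)=(458*31+283)%997=523 -> [523]
  root=523
After append 97 (leaves=[44, 91, 40, 97]):
  L0: [44, 91, 40, 97]
  L1: h(44,91)=(44*31+91)%997=458 h(40,97)=(40*31+97)%997=340 -> [458, 340]
  L2: h(458,340)=(458*31+340)%997=580 -> [580]
  root=580
After append 66 (leaves=[44, 91, 40, 97, 66]):
  L0: [44, 91, 40, 97, 66]
  L1: h(44,91)=(44*31+91)%997=458 h(40,97)=(40*31+97)%997=340 h(66,66)=(66*31+66)%997=118 -> [458, 340, 118]
  L2: h(458,340)=(458*31+340)%997=580 h(118,118)=(118*31+118)%997=785 -> [580, 785]
  L3: h(580,785)=(580*31+785)%997=819 -> [819]
  root=819
After append 49 (leaves=[44, 91, 40, 97, 66, 49]):
  L0: [44, 91, 40, 97, 66, 49]
  L1: h(44,91)=(44*31+91)%997=458 h(40,97)=(40*31+97)%997=340 h(66,49)=(66*31+49)%997=101 -> [458, 340, 101]
  L2: h(458,340)=(458*31+340)%997=580 h(101,101)=(101*31+101)%997=241 -> [580, 241]
  L3: h(580,241)=(580*31+241)%997=275 -> [275]
  root=275
After append 85 (leaves=[44, 91, 40, 97, 66, 49, 85]):
  L0: [44, 91, 40, 97, 66, 49, 85]
  L1: h(44,91)=(44*31+91)%997=458 h(40,97)=(40*31+97)%997=340 h(66,49)=(66*31+49)%997=101 h(85,85)=(85*31+85)%997=726 -> [458, 340, 101, 726]
  L2: h(458,340)=(458*31+340)%997=580 h(101,726)=(101*31+726)%997=866 -> [580, 866]
  L3: h(580,866)=(580*31+866)%997=900 -> [900]
  root=900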